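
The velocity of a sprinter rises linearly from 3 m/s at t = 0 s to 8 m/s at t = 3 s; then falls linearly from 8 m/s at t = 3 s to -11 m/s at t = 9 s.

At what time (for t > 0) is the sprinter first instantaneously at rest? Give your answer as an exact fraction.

t = 105/19 s

v changes sign on 3–9 s (from 8 to -11); the graph is linear there, so v = 0 at t = 3 + (-8)·(9 − 3)/(-11 − 8) = 105/19 s.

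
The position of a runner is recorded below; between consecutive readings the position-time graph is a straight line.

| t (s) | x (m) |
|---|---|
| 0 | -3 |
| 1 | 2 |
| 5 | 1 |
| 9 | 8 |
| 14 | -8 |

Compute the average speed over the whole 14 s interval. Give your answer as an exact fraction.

29/14 m/s

Average speed = (total path length)/(elapsed time); on a piecewise-linear x-t graph the path length is Σ|Δx|.
0–1 s: |Δx| = |2 − -3| = 5 m
1–5 s: |Δx| = |1 − 2| = 1 m
5–9 s: |Δx| = |8 − 1| = 7 m
9–14 s: |Δx| = |-8 − 8| = 16 m
Total path = 29 m; average speed = 29/14 = 29/14 m/s.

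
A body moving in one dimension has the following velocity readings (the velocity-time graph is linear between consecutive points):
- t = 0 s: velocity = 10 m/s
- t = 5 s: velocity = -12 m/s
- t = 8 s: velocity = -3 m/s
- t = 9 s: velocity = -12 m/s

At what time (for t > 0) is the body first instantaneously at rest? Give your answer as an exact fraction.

t = 25/11 s

v changes sign on 0–5 s (from 10 to -12); the graph is linear there, so v = 0 at t = 0 + (-10)·(5 − 0)/(-12 − 10) = 25/11 s.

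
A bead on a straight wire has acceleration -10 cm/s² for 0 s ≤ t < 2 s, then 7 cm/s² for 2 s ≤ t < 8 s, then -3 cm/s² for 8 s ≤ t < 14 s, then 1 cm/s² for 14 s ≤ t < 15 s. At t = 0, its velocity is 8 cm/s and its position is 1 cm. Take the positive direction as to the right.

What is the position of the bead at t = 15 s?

189.5 cm

On each constant-a segment, Δv = aΔt and Δx = v₀Δt + ½aΔt²; chain segment to segment.
0–2 s: v starts 8 cm/s; Δx = 8·2 + ½·-10·2² = -4 cm; v ends -12 cm/s.
2–8 s: v starts -12 cm/s; Δx = -12·6 + ½·7·6² = 54 cm; v ends 30 cm/s.
8–14 s: v starts 30 cm/s; Δx = 30·6 + ½·-3·6² = 126 cm; v ends 12 cm/s.
14–15 s: v starts 12 cm/s; Δx = 12·1 + ½·1·1² = 12.5 cm; v ends 13 cm/s.
x(15) = 1 + Σ Δx = 189.5 cm.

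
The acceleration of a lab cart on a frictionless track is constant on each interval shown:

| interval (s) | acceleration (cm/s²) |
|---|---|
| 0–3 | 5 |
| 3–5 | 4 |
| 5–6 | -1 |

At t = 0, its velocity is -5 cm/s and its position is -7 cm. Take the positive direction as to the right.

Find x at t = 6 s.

46 cm

On each constant-a segment, Δv = aΔt and Δx = v₀Δt + ½aΔt²; chain segment to segment.
0–3 s: v starts -5 cm/s; Δx = -5·3 + ½·5·3² = 7.5 cm; v ends 10 cm/s.
3–5 s: v starts 10 cm/s; Δx = 10·2 + ½·4·2² = 28 cm; v ends 18 cm/s.
5–6 s: v starts 18 cm/s; Δx = 18·1 + ½·-1·1² = 17.5 cm; v ends 17 cm/s.
x(6) = -7 + Σ Δx = 46 cm.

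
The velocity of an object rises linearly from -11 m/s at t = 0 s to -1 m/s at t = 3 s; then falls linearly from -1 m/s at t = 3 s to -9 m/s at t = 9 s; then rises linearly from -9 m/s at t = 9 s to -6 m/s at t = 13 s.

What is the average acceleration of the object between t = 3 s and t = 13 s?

Average acceleration = Δv/Δt = (-6 − -1)/(13 − 3) = -0.5 m/s².

-0.5 m/s²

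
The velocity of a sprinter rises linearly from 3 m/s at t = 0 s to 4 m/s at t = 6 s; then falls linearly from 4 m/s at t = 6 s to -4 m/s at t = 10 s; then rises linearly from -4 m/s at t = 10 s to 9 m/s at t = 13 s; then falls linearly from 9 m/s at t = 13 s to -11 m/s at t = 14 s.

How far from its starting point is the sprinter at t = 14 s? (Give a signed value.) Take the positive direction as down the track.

27.5 m

Displacement is the signed area under the v-t curve.
0–6 s: ½(3 + 4)(6) = 21 m
6–10 s: ½(4 + -4)(4) = 0 m
10–13 s: ½(-4 + 9)(3) = 7.5 m
13–14 s: ½(9 + -11)(1) = -1 m
Net displacement = 27.5 m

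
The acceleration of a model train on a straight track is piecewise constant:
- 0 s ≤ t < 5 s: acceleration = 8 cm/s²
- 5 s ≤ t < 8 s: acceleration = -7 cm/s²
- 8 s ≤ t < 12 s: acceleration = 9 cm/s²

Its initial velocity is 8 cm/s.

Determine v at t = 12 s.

63 cm/s

Δv equals the area under the a-t graph; then v = v₀ + Δv.
0–5 s: 8 × 5 = 40 cm/s
5–8 s: -7 × 3 = -21 cm/s
8–12 s: 9 × 4 = 36 cm/s
Δv = 55 cm/s, so v(12) = 8 + (55) = 63 cm/s.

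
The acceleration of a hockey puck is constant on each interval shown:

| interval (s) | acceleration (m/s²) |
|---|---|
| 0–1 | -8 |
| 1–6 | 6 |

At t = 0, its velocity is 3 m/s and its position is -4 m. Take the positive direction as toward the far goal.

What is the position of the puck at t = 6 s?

45 m

On each constant-a segment, Δv = aΔt and Δx = v₀Δt + ½aΔt²; chain segment to segment.
0–1 s: v starts 3 m/s; Δx = 3·1 + ½·-8·1² = -1 m; v ends -5 m/s.
1–6 s: v starts -5 m/s; Δx = -5·5 + ½·6·5² = 50 m; v ends 25 m/s.
x(6) = -4 + Σ Δx = 45 m.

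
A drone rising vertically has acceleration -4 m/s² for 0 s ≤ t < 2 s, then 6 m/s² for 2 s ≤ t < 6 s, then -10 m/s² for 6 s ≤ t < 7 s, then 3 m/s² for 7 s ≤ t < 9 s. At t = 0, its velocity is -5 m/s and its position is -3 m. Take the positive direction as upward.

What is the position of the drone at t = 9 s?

On each constant-a segment, Δv = aΔt and Δx = v₀Δt + ½aΔt²; chain segment to segment.
0–2 s: v starts -5 m/s; Δx = -5·2 + ½·-4·2² = -18 m; v ends -13 m/s.
2–6 s: v starts -13 m/s; Δx = -13·4 + ½·6·4² = -4 m; v ends 11 m/s.
6–7 s: v starts 11 m/s; Δx = 11·1 + ½·-10·1² = 6 m; v ends 1 m/s.
7–9 s: v starts 1 m/s; Δx = 1·2 + ½·3·2² = 8 m; v ends 7 m/s.
x(9) = -3 + Σ Δx = -11 m.

-11 m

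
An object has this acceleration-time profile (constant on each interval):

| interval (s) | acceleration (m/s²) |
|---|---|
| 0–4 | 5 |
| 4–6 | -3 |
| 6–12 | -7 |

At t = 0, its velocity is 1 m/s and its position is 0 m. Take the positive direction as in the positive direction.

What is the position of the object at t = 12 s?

On each constant-a segment, Δv = aΔt and Δx = v₀Δt + ½aΔt²; chain segment to segment.
0–4 s: v starts 1 m/s; Δx = 1·4 + ½·5·4² = 44 m; v ends 21 m/s.
4–6 s: v starts 21 m/s; Δx = 21·2 + ½·-3·2² = 36 m; v ends 15 m/s.
6–12 s: v starts 15 m/s; Δx = 15·6 + ½·-7·6² = -36 m; v ends -27 m/s.
x(12) = 0 + Σ Δx = 44 m.

44 m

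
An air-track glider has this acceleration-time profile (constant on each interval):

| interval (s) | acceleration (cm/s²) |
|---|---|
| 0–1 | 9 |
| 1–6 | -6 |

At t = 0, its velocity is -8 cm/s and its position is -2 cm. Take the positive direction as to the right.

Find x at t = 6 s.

-75.5 cm

On each constant-a segment, Δv = aΔt and Δx = v₀Δt + ½aΔt²; chain segment to segment.
0–1 s: v starts -8 cm/s; Δx = -8·1 + ½·9·1² = -3.5 cm; v ends 1 cm/s.
1–6 s: v starts 1 cm/s; Δx = 1·5 + ½·-6·5² = -70 cm; v ends -29 cm/s.
x(6) = -2 + Σ Δx = -75.5 cm.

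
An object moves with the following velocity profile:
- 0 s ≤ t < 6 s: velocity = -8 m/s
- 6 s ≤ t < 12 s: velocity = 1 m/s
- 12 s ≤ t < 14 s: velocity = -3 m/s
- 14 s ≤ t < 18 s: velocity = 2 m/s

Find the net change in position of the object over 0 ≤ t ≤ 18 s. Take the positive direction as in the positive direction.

Displacement is the signed area under the v-t curve.
0–6 s: -8 × 6 = -48 m
6–12 s: 1 × 6 = 6 m
12–14 s: -3 × 2 = -6 m
14–18 s: 2 × 4 = 8 m
Net displacement = -40 m

-40 m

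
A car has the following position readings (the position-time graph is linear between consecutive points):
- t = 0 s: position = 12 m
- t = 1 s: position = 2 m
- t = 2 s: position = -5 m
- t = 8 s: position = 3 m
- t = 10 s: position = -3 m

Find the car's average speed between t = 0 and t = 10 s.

3.1 m/s

Average speed = (total path length)/(elapsed time); on a piecewise-linear x-t graph the path length is Σ|Δx|.
0–1 s: |Δx| = |2 − 12| = 10 m
1–2 s: |Δx| = |-5 − 2| = 7 m
2–8 s: |Δx| = |3 − -5| = 8 m
8–10 s: |Δx| = |-3 − 3| = 6 m
Total path = 31 m; average speed = 31/10 = 3.1 m/s.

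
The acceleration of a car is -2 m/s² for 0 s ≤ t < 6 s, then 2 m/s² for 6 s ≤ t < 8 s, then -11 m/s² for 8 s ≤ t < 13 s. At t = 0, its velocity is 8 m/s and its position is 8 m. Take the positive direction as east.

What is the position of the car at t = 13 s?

-121.5 m

On each constant-a segment, Δv = aΔt and Δx = v₀Δt + ½aΔt²; chain segment to segment.
0–6 s: v starts 8 m/s; Δx = 8·6 + ½·-2·6² = 12 m; v ends -4 m/s.
6–8 s: v starts -4 m/s; Δx = -4·2 + ½·2·2² = -4 m; v ends 0 m/s.
8–13 s: v starts 0 m/s; Δx = 0·5 + ½·-11·5² = -137.5 m; v ends -55 m/s.
x(13) = 8 + Σ Δx = -121.5 m.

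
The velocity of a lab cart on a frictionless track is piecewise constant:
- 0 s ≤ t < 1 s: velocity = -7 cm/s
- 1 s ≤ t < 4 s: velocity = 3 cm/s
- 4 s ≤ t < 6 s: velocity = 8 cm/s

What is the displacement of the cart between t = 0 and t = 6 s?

Net displacement equals the area under the velocity-time graph (areas below the axis count negative).
0–1 s: -7 × 1 = -7 cm
1–4 s: 3 × 3 = 9 cm
4–6 s: 8 × 2 = 16 cm
Net displacement = 18 cm

18 cm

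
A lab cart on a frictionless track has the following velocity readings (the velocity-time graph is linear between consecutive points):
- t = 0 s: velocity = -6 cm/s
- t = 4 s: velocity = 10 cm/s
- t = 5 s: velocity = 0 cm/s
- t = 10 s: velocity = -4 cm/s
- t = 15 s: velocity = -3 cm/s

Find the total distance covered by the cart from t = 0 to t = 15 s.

49.5 cm

Total distance travelled is ∫|v| dt — sum the magnitudes of each area piece.
0–4 s: v = 0 at t = 1.5 s; triangle areas 4.5 + 12.5 = 17 cm
4–5 s: |½(10 + 0)(1)| = 5 cm
5–10 s: |½(0 + -4)(5)| = 10 cm
10–15 s: |½(-4 + -3)(5)| = 17.5 cm
Total distance = 49.5 cm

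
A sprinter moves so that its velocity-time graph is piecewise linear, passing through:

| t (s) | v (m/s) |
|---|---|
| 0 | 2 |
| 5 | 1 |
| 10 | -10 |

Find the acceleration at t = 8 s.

-2.2 m/s²

Acceleration is the slope of the v-t graph on 5–10 s: (-10 − 1)/(10 − 5) = -2.2 m/s².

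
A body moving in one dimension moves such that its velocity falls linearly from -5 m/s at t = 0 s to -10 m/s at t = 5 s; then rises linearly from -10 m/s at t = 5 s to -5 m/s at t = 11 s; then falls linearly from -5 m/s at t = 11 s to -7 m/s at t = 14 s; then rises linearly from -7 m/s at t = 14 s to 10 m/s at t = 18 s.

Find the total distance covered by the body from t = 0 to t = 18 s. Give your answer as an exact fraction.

4013/34 m

Total distance travelled is ∫|v| dt — sum the magnitudes of each area piece.
0–5 s: |½(-5 + -10)(5)| = 37.5 m
5–11 s: |½(-10 + -5)(6)| = 45 m
11–14 s: |½(-5 + -7)(3)| = 18 m
14–18 s: v = 0 at t = 266/17 s; triangle areas 98/17 + 200/17 = 298/17 m
Total distance = 4013/34 m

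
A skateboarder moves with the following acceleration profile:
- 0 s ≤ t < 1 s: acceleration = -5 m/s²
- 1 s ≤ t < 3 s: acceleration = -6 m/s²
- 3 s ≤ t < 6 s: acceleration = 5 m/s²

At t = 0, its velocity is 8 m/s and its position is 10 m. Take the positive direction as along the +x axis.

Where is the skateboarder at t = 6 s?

5 m

On each constant-a segment, Δv = aΔt and Δx = v₀Δt + ½aΔt²; chain segment to segment.
0–1 s: v starts 8 m/s; Δx = 8·1 + ½·-5·1² = 5.5 m; v ends 3 m/s.
1–3 s: v starts 3 m/s; Δx = 3·2 + ½·-6·2² = -6 m; v ends -9 m/s.
3–6 s: v starts -9 m/s; Δx = -9·3 + ½·5·3² = -4.5 m; v ends 6 m/s.
x(6) = 10 + Σ Δx = 5 m.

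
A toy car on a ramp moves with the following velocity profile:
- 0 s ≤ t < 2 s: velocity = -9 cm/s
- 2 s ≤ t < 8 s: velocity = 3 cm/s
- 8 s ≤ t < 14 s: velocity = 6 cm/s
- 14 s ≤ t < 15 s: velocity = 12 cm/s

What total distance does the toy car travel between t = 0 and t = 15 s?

84 cm

Total distance travelled is ∫|v| dt — sum the magnitudes of each area piece.
0–2 s: |-9| × 2 = 18 cm
2–8 s: |3| × 6 = 18 cm
8–14 s: |6| × 6 = 36 cm
14–15 s: |12| × 1 = 12 cm
Total distance = 84 cm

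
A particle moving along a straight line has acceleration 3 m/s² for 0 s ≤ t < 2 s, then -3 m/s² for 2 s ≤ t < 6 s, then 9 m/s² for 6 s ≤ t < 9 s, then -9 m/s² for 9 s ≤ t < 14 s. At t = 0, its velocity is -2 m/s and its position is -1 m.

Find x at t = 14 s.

On each constant-a segment, Δv = aΔt and Δx = v₀Δt + ½aΔt²; chain segment to segment.
0–2 s: v starts -2 m/s; Δx = -2·2 + ½·3·2² = 2 m; v ends 4 m/s.
2–6 s: v starts 4 m/s; Δx = 4·4 + ½·-3·4² = -8 m; v ends -8 m/s.
6–9 s: v starts -8 m/s; Δx = -8·3 + ½·9·3² = 16.5 m; v ends 19 m/s.
9–14 s: v starts 19 m/s; Δx = 19·5 + ½·-9·5² = -17.5 m; v ends -26 m/s.
x(14) = -1 + Σ Δx = -8 m.

-8 m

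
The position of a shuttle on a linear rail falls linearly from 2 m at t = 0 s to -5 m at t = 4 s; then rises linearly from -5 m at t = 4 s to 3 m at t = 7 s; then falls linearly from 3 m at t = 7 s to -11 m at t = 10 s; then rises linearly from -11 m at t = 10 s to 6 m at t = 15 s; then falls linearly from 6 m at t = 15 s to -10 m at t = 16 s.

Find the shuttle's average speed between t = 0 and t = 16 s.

Average speed = (total path length)/(elapsed time); on a piecewise-linear x-t graph the path length is Σ|Δx|.
0–4 s: |Δx| = |-5 − 2| = 7 m
4–7 s: |Δx| = |3 − -5| = 8 m
7–10 s: |Δx| = |-11 − 3| = 14 m
10–15 s: |Δx| = |6 − -11| = 17 m
15–16 s: |Δx| = |-10 − 6| = 16 m
Total path = 62 m; average speed = 62/16 = 3.875 m/s.

3.875 m/s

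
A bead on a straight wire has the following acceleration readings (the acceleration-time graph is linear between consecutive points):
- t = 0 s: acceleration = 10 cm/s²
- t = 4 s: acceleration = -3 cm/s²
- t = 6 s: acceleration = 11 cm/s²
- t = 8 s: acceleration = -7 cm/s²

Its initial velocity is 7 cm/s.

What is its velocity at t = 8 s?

Δv equals the area under the a-t graph; then v = v₀ + Δv.
0–4 s: ½(10 + -3)(4) = 14 cm/s
4–6 s: ½(-3 + 11)(2) = 8 cm/s
6–8 s: ½(11 + -7)(2) = 4 cm/s
Δv = 26 cm/s, so v(8) = 7 + (26) = 33 cm/s.

33 cm/s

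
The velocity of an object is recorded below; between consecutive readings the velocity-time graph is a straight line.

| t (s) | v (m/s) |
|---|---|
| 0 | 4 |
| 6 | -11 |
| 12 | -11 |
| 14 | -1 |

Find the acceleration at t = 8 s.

0 m/s²

Acceleration is the slope of the v-t graph on 6–12 s: (-11 − -11)/(12 − 6) = 0 m/s².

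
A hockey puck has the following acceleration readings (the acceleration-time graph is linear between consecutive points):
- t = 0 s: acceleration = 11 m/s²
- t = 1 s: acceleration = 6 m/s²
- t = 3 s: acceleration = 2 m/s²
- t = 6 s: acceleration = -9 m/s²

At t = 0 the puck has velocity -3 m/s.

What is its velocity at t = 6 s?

Δv equals the area under the a-t graph; then v = v₀ + Δv.
0–1 s: ½(11 + 6)(1) = 8.5 m/s
1–3 s: ½(6 + 2)(2) = 8 m/s
3–6 s: ½(2 + -9)(3) = -10.5 m/s
Δv = 6 m/s, so v(6) = -3 + (6) = 3 m/s.

3 m/s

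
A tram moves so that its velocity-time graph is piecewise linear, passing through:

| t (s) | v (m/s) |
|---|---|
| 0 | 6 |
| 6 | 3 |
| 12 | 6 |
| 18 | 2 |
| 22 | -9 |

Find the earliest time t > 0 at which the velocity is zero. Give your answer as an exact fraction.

v changes sign on 18–22 s (from 2 to -9); the graph is linear there, so v = 0 at t = 18 + (-2)·(22 − 18)/(-9 − 2) = 206/11 s.

t = 206/11 s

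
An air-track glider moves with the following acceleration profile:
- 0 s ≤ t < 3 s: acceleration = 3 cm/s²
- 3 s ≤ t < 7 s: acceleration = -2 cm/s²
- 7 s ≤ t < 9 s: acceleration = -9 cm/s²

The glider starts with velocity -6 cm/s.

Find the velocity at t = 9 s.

-23 cm/s

Δv equals the area under the a-t graph; then v = v₀ + Δv.
0–3 s: 3 × 3 = 9 cm/s
3–7 s: -2 × 4 = -8 cm/s
7–9 s: -9 × 2 = -18 cm/s
Δv = -17 cm/s, so v(9) = -6 + (-17) = -23 cm/s.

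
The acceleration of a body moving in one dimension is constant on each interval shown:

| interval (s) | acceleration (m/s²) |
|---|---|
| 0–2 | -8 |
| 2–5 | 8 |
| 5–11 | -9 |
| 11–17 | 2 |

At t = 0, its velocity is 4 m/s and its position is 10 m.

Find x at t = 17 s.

On each constant-a segment, Δv = aΔt and Δx = v₀Δt + ½aΔt²; chain segment to segment.
0–2 s: v starts 4 m/s; Δx = 4·2 + ½·-8·2² = -8 m; v ends -12 m/s.
2–5 s: v starts -12 m/s; Δx = -12·3 + ½·8·3² = 0 m; v ends 12 m/s.
5–11 s: v starts 12 m/s; Δx = 12·6 + ½·-9·6² = -90 m; v ends -42 m/s.
11–17 s: v starts -42 m/s; Δx = -42·6 + ½·2·6² = -216 m; v ends -30 m/s.
x(17) = 10 + Σ Δx = -304 m.

-304 m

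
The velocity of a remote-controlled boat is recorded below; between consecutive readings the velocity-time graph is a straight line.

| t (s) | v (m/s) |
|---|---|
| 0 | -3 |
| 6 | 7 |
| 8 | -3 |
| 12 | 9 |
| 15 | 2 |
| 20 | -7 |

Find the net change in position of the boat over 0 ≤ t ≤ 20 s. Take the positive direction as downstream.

32 m

Net displacement equals the area under the velocity-time graph (areas below the axis count negative).
0–6 s: ½(-3 + 7)(6) = 12 m
6–8 s: ½(7 + -3)(2) = 4 m
8–12 s: ½(-3 + 9)(4) = 12 m
12–15 s: ½(9 + 2)(3) = 16.5 m
15–20 s: ½(2 + -7)(5) = -12.5 m
Net displacement = 32 m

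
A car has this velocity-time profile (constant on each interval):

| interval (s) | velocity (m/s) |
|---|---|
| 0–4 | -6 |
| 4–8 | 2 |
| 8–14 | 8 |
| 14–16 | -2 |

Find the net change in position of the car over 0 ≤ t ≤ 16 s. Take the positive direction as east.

Displacement is the signed area under the v-t curve.
0–4 s: -6 × 4 = -24 m
4–8 s: 2 × 4 = 8 m
8–14 s: 8 × 6 = 48 m
14–16 s: -2 × 2 = -4 m
Net displacement = 28 m

28 m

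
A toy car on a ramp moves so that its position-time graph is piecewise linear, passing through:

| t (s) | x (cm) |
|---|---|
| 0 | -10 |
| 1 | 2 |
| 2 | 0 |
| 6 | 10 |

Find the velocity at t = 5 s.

2.5 cm/s

Velocity is the slope of the x-t graph on 2–6 s: (10 − 0)/(6 − 2) = 2.5 cm/s.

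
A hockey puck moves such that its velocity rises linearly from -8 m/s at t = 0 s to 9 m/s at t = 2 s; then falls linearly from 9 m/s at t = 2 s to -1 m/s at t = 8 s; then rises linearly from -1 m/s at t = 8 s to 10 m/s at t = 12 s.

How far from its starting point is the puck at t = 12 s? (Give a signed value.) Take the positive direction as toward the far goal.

43 m

Net displacement equals the area under the velocity-time graph (areas below the axis count negative).
0–2 s: ½(-8 + 9)(2) = 1 m
2–8 s: ½(9 + -1)(6) = 24 m
8–12 s: ½(-1 + 10)(4) = 18 m
Net displacement = 43 m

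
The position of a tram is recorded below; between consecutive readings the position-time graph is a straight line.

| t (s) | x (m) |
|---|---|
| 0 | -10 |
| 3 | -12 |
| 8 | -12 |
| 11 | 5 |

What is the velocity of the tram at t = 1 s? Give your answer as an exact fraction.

-2/3 m/s

Velocity is the slope of the x-t graph on 0–3 s: (-12 − -10)/(3 − 0) = -2/3 m/s.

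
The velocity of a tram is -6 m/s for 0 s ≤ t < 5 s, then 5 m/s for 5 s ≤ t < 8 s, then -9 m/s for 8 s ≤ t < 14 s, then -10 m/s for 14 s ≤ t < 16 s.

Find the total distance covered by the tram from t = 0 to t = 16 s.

Distance (not displacement) is the total path length: add the absolute areas under v-t.
0–5 s: |-6| × 5 = 30 m
5–8 s: |5| × 3 = 15 m
8–14 s: |-9| × 6 = 54 m
14–16 s: |-10| × 2 = 20 m
Total distance = 119 m

119 m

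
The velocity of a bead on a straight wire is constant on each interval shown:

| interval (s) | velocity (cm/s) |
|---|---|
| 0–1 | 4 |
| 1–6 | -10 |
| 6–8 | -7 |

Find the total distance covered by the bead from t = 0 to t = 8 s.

68 cm

Distance (not displacement) is the total path length: add the absolute areas under v-t.
0–1 s: |4| × 1 = 4 cm
1–6 s: |-10| × 5 = 50 cm
6–8 s: |-7| × 2 = 14 cm
Total distance = 68 cm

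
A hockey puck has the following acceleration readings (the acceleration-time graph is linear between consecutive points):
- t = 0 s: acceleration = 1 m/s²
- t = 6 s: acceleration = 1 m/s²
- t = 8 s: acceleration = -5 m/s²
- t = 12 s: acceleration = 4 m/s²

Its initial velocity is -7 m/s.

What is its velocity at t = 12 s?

-7 m/s

Δv equals the area under the a-t graph; then v = v₀ + Δv.
0–6 s: 1 × 6 = 6 m/s
6–8 s: ½(1 + -5)(2) = -4 m/s
8–12 s: ½(-5 + 4)(4) = -2 m/s
Δv = 0 m/s, so v(12) = -7 + (0) = -7 m/s.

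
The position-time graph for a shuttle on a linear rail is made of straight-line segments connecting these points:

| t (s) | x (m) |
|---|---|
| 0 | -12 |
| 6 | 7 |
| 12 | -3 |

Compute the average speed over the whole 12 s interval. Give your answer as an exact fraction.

29/12 m/s

Average speed = (total path length)/(elapsed time); on a piecewise-linear x-t graph the path length is Σ|Δx|.
0–6 s: |Δx| = |7 − -12| = 19 m
6–12 s: |Δx| = |-3 − 7| = 10 m
Total path = 29 m; average speed = 29/12 = 29/12 m/s.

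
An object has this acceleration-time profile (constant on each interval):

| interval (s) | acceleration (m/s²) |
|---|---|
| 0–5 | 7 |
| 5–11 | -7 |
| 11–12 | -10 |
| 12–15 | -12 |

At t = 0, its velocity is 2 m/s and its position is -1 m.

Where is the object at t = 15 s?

On each constant-a segment, Δv = aΔt and Δx = v₀Δt + ½aΔt²; chain segment to segment.
0–5 s: v starts 2 m/s; Δx = 2·5 + ½·7·5² = 97.5 m; v ends 37 m/s.
5–11 s: v starts 37 m/s; Δx = 37·6 + ½·-7·6² = 96 m; v ends -5 m/s.
11–12 s: v starts -5 m/s; Δx = -5·1 + ½·-10·1² = -10 m; v ends -15 m/s.
12–15 s: v starts -15 m/s; Δx = -15·3 + ½·-12·3² = -99 m; v ends -51 m/s.
x(15) = -1 + Σ Δx = 83.5 m.

83.5 m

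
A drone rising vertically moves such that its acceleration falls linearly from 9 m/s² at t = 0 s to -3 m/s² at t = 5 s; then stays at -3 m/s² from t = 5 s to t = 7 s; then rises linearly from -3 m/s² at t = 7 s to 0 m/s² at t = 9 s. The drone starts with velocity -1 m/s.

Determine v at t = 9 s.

Δv equals the area under the a-t graph; then v = v₀ + Δv.
0–5 s: ½(9 + -3)(5) = 15 m/s
5–7 s: -3 × 2 = -6 m/s
7–9 s: ½(-3 + 0)(2) = -3 m/s
Δv = 6 m/s, so v(9) = -1 + (6) = 5 m/s.

5 m/s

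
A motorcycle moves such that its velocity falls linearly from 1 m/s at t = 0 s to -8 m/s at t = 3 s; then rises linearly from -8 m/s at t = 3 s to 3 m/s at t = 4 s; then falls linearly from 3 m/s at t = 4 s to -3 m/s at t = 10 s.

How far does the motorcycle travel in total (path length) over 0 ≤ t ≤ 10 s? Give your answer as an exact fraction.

764/33 m

Total distance travelled is ∫|v| dt — sum the magnitudes of each area piece.
0–3 s: v = 0 at t = 1/3 s; triangle areas 1/6 + 32/3 = 65/6 m
3–4 s: v = 0 at t = 41/11 s; triangle areas 32/11 + 9/22 = 73/22 m
4–10 s: v = 0 at t = 7 s; triangle areas 4.5 + 4.5 = 9 m
Total distance = 764/33 m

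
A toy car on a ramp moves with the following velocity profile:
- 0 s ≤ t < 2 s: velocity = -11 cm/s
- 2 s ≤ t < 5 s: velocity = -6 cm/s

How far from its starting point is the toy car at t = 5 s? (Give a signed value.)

Displacement is the signed area under the v-t curve.
0–2 s: -11 × 2 = -22 cm
2–5 s: -6 × 3 = -18 cm
Net displacement = -40 cm

-40 cm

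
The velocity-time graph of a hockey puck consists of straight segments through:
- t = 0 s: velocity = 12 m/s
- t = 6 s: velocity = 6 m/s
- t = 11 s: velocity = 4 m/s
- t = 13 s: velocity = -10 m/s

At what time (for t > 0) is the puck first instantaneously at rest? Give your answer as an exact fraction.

t = 81/7 s

v changes sign on 11–13 s (from 4 to -10); the graph is linear there, so v = 0 at t = 11 + (-4)·(13 − 11)/(-10 − 4) = 81/7 s.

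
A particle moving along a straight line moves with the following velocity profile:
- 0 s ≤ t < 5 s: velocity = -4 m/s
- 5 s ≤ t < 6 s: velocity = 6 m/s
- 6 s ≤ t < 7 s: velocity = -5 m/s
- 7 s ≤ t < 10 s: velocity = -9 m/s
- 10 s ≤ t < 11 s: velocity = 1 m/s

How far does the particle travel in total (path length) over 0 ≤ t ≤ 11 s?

Total distance travelled is ∫|v| dt — sum the magnitudes of each area piece.
0–5 s: |-4| × 5 = 20 m
5–6 s: |6| × 1 = 6 m
6–7 s: |-5| × 1 = 5 m
7–10 s: |-9| × 3 = 27 m
10–11 s: |1| × 1 = 1 m
Total distance = 59 m

59 m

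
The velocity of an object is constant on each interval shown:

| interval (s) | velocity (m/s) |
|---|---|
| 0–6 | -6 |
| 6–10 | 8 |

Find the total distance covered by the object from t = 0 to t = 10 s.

68 m

Distance (not displacement) is the total path length: add the absolute areas under v-t.
0–6 s: |-6| × 6 = 36 m
6–10 s: |8| × 4 = 32 m
Total distance = 68 m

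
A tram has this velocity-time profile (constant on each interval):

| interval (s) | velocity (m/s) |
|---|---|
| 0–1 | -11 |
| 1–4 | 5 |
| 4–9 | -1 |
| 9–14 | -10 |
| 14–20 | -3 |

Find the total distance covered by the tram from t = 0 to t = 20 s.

Distance (not displacement) is the total path length: add the absolute areas under v-t.
0–1 s: |-11| × 1 = 11 m
1–4 s: |5| × 3 = 15 m
4–9 s: |-1| × 5 = 5 m
9–14 s: |-10| × 5 = 50 m
14–20 s: |-3| × 6 = 18 m
Total distance = 99 m

99 m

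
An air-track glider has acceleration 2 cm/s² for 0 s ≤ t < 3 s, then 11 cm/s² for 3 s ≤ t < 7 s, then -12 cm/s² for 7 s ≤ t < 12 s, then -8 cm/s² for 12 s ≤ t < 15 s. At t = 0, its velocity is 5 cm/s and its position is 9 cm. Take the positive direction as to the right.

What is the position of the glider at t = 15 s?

239 cm

On each constant-a segment, Δv = aΔt and Δx = v₀Δt + ½aΔt²; chain segment to segment.
0–3 s: v starts 5 cm/s; Δx = 5·3 + ½·2·3² = 24 cm; v ends 11 cm/s.
3–7 s: v starts 11 cm/s; Δx = 11·4 + ½·11·4² = 132 cm; v ends 55 cm/s.
7–12 s: v starts 55 cm/s; Δx = 55·5 + ½·-12·5² = 125 cm; v ends -5 cm/s.
12–15 s: v starts -5 cm/s; Δx = -5·3 + ½·-8·3² = -51 cm; v ends -29 cm/s.
x(15) = 9 + Σ Δx = 239 cm.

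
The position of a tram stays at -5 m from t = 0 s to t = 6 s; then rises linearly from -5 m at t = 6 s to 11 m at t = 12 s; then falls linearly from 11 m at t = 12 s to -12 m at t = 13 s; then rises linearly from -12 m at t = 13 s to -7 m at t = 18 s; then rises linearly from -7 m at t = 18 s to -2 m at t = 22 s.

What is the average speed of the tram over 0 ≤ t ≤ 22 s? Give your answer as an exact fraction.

Average speed = (total path length)/(elapsed time); on a piecewise-linear x-t graph the path length is Σ|Δx|.
0–6 s: |Δx| = |-5 − -5| = 0 m
6–12 s: |Δx| = |11 − -5| = 16 m
12–13 s: |Δx| = |-12 − 11| = 23 m
13–18 s: |Δx| = |-7 − -12| = 5 m
18–22 s: |Δx| = |-2 − -7| = 5 m
Total path = 49 m; average speed = 49/22 = 49/22 m/s.

49/22 m/s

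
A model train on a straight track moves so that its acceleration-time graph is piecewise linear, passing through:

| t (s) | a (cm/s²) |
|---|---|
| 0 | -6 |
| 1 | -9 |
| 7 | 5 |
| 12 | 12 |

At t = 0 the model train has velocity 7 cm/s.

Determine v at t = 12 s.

30 cm/s

Δv equals the area under the a-t graph; then v = v₀ + Δv.
0–1 s: ½(-6 + -9)(1) = -7.5 cm/s
1–7 s: ½(-9 + 5)(6) = -12 cm/s
7–12 s: ½(5 + 12)(5) = 42.5 cm/s
Δv = 23 cm/s, so v(12) = 7 + (23) = 30 cm/s.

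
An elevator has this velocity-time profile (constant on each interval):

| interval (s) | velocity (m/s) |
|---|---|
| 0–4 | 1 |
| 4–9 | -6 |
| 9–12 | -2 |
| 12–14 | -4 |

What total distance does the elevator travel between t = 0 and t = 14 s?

Distance (not displacement) is the total path length: add the absolute areas under v-t.
0–4 s: |1| × 4 = 4 m
4–9 s: |-6| × 5 = 30 m
9–12 s: |-2| × 3 = 6 m
12–14 s: |-4| × 2 = 8 m
Total distance = 48 m

48 m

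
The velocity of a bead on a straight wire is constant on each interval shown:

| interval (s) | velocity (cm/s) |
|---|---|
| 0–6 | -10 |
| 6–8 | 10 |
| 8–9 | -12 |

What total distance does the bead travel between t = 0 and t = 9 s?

92 cm

Distance (not displacement) is the total path length: add the absolute areas under v-t.
0–6 s: |-10| × 6 = 60 cm
6–8 s: |10| × 2 = 20 cm
8–9 s: |-12| × 1 = 12 cm
Total distance = 92 cm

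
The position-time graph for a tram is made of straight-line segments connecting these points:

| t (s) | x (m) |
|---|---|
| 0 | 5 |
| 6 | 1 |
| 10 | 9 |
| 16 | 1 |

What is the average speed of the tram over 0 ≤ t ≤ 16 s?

Average speed = (total path length)/(elapsed time); on a piecewise-linear x-t graph the path length is Σ|Δx|.
0–6 s: |Δx| = |1 − 5| = 4 m
6–10 s: |Δx| = |9 − 1| = 8 m
10–16 s: |Δx| = |1 − 9| = 8 m
Total path = 20 m; average speed = 20/16 = 1.25 m/s.

1.25 m/s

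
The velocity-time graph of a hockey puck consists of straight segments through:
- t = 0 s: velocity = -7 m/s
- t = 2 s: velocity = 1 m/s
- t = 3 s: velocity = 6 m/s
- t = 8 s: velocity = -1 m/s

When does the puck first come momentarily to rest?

v changes sign on 0–2 s (from -7 to 1); the graph is linear there, so v = 0 at t = 0 + (7)·(2 − 0)/(1 − -7) = 1.75 s.

t = 1.75 s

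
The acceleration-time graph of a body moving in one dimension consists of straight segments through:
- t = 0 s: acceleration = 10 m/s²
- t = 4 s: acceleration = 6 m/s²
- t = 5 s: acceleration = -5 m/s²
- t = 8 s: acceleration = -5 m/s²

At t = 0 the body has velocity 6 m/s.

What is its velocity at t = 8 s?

Δv equals the area under the a-t graph; then v = v₀ + Δv.
0–4 s: ½(10 + 6)(4) = 32 m/s
4–5 s: ½(6 + -5)(1) = 0.5 m/s
5–8 s: -5 × 3 = -15 m/s
Δv = 17.5 m/s, so v(8) = 6 + (17.5) = 23.5 m/s.

23.5 m/s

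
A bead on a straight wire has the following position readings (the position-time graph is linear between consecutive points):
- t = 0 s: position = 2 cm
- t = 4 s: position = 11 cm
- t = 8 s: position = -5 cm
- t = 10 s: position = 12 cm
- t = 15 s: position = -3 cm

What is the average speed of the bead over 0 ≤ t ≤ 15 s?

3.8 cm/s

Average speed = (total path length)/(elapsed time); on a piecewise-linear x-t graph the path length is Σ|Δx|.
0–4 s: |Δx| = |11 − 2| = 9 cm
4–8 s: |Δx| = |-5 − 11| = 16 cm
8–10 s: |Δx| = |12 − -5| = 17 cm
10–15 s: |Δx| = |-3 − 12| = 15 cm
Total path = 57 cm; average speed = 57/15 = 3.8 cm/s.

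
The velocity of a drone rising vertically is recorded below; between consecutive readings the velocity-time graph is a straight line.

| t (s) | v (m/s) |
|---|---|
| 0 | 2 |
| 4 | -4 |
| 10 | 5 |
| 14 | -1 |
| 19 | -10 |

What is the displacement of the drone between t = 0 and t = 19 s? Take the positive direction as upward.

Displacement is the signed area under the v-t curve.
0–4 s: ½(2 + -4)(4) = -4 m
4–10 s: ½(-4 + 5)(6) = 3 m
10–14 s: ½(5 + -1)(4) = 8 m
14–19 s: ½(-1 + -10)(5) = -27.5 m
Net displacement = -20.5 m

-20.5 m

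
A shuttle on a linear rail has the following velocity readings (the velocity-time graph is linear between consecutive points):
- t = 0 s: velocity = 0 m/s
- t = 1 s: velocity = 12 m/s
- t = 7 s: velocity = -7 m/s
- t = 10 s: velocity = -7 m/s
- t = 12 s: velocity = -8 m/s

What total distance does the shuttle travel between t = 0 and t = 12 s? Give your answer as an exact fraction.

1377/19 m

Total distance travelled is ∫|v| dt — sum the magnitudes of each area piece.
0–1 s: |½(0 + 12)(1)| = 6 m
1–7 s: v = 0 at t = 91/19 s; triangle areas 432/19 + 147/19 = 579/19 m
7–10 s: |-7| × 3 = 21 m
10–12 s: |½(-7 + -8)(2)| = 15 m
Total distance = 1377/19 m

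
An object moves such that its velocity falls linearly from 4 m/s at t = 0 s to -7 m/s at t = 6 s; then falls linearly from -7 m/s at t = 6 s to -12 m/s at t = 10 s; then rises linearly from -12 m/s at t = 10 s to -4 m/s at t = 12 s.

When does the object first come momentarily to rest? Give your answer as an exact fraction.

t = 24/11 s

v changes sign on 0–6 s (from 4 to -7); the graph is linear there, so v = 0 at t = 0 + (-4)·(6 − 0)/(-7 − 4) = 24/11 s.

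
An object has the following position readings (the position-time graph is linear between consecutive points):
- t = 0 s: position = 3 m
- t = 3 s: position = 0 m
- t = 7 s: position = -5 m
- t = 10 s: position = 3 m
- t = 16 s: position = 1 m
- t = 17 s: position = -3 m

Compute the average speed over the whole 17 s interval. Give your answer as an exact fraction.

Average speed = (total path length)/(elapsed time); on a piecewise-linear x-t graph the path length is Σ|Δx|.
0–3 s: |Δx| = |0 − 3| = 3 m
3–7 s: |Δx| = |-5 − 0| = 5 m
7–10 s: |Δx| = |3 − -5| = 8 m
10–16 s: |Δx| = |1 − 3| = 2 m
16–17 s: |Δx| = |-3 − 1| = 4 m
Total path = 22 m; average speed = 22/17 = 22/17 m/s.

22/17 m/s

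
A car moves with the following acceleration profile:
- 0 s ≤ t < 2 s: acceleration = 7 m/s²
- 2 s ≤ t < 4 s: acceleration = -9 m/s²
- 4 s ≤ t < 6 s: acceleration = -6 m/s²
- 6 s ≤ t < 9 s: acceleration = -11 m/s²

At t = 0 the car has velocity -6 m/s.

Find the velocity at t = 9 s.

-55 m/s

Δv equals the area under the a-t graph; then v = v₀ + Δv.
0–2 s: 7 × 2 = 14 m/s
2–4 s: -9 × 2 = -18 m/s
4–6 s: -6 × 2 = -12 m/s
6–9 s: -11 × 3 = -33 m/s
Δv = -49 m/s, so v(9) = -6 + (-49) = -55 m/s.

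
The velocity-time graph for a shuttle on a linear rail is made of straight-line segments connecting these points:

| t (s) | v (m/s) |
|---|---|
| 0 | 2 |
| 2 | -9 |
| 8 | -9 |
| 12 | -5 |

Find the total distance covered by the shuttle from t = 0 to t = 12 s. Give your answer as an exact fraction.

Distance (not displacement) is the total path length: add the absolute areas under v-t.
0–2 s: v = 0 at t = 4/11 s; triangle areas 4/11 + 81/11 = 85/11 m
2–8 s: |-9| × 6 = 54 m
8–12 s: |½(-9 + -5)(4)| = 28 m
Total distance = 987/11 m

987/11 m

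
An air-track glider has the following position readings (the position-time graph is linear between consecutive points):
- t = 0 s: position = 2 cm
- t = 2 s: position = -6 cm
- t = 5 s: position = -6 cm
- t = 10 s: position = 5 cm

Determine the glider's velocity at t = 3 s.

Velocity is the slope of the x-t graph on 2–5 s: (-6 − -6)/(5 − 2) = 0 cm/s.

0 cm/s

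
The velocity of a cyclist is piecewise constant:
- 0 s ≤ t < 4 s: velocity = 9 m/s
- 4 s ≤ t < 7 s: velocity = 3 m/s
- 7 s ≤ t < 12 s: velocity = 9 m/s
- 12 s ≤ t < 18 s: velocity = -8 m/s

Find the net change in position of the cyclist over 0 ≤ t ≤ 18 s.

42 m

Displacement is the signed area under the v-t curve.
0–4 s: 9 × 4 = 36 m
4–7 s: 3 × 3 = 9 m
7–12 s: 9 × 5 = 45 m
12–18 s: -8 × 6 = -48 m
Net displacement = 42 m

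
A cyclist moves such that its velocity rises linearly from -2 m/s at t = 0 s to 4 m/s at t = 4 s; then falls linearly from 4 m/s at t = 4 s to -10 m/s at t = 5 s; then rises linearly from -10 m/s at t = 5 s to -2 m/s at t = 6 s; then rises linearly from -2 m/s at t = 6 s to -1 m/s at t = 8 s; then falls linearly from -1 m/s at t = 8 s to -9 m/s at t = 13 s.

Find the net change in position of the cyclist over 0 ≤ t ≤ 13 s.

Net displacement equals the area under the velocity-time graph (areas below the axis count negative).
0–4 s: ½(-2 + 4)(4) = 4 m
4–5 s: ½(4 + -10)(1) = -3 m
5–6 s: ½(-10 + -2)(1) = -6 m
6–8 s: ½(-2 + -1)(2) = -3 m
8–13 s: ½(-1 + -9)(5) = -25 m
Net displacement = -33 m

-33 m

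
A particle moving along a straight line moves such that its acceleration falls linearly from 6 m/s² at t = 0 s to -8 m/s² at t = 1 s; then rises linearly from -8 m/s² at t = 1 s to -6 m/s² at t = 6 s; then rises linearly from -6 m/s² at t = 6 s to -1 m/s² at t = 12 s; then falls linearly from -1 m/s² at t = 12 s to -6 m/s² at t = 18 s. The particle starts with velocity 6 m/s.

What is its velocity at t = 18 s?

Δv equals the area under the a-t graph; then v = v₀ + Δv.
0–1 s: ½(6 + -8)(1) = -1 m/s
1–6 s: ½(-8 + -6)(5) = -35 m/s
6–12 s: ½(-6 + -1)(6) = -21 m/s
12–18 s: ½(-1 + -6)(6) = -21 m/s
Δv = -78 m/s, so v(18) = 6 + (-78) = -72 m/s.

-72 m/s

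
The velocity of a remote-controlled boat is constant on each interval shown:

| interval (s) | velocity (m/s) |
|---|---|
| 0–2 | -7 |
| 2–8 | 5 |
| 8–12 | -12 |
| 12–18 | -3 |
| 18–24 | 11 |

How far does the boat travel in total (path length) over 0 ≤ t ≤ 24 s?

Distance (not displacement) is the total path length: add the absolute areas under v-t.
0–2 s: |-7| × 2 = 14 m
2–8 s: |5| × 6 = 30 m
8–12 s: |-12| × 4 = 48 m
12–18 s: |-3| × 6 = 18 m
18–24 s: |11| × 6 = 66 m
Total distance = 176 m

176 m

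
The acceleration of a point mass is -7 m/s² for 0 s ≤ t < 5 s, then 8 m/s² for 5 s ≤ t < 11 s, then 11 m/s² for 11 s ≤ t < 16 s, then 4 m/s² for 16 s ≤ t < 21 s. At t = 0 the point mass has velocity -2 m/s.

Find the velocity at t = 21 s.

Δv equals the area under the a-t graph; then v = v₀ + Δv.
0–5 s: -7 × 5 = -35 m/s
5–11 s: 8 × 6 = 48 m/s
11–16 s: 11 × 5 = 55 m/s
16–21 s: 4 × 5 = 20 m/s
Δv = 88 m/s, so v(21) = -2 + (88) = 86 m/s.

86 m/s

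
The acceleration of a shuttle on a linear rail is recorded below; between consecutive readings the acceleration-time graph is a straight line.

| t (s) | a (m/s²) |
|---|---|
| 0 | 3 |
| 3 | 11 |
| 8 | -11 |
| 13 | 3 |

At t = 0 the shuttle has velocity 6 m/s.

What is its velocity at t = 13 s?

7 m/s

Δv equals the area under the a-t graph; then v = v₀ + Δv.
0–3 s: ½(3 + 11)(3) = 21 m/s
3–8 s: ½(11 + -11)(5) = 0 m/s
8–13 s: ½(-11 + 3)(5) = -20 m/s
Δv = 1 m/s, so v(13) = 6 + (1) = 7 m/s.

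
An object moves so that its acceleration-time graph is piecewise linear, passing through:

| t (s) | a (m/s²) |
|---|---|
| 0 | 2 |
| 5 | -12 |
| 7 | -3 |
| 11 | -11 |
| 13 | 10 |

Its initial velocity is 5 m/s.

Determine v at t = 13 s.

-64 m/s

Δv equals the area under the a-t graph; then v = v₀ + Δv.
0–5 s: ½(2 + -12)(5) = -25 m/s
5–7 s: ½(-12 + -3)(2) = -15 m/s
7–11 s: ½(-3 + -11)(4) = -28 m/s
11–13 s: ½(-11 + 10)(2) = -1 m/s
Δv = -69 m/s, so v(13) = 5 + (-69) = -64 m/s.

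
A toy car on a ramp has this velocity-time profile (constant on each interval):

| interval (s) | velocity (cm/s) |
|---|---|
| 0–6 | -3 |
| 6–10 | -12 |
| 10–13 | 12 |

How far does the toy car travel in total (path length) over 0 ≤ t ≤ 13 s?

102 cm

Distance (not displacement) is the total path length: add the absolute areas under v-t.
0–6 s: |-3| × 6 = 18 cm
6–10 s: |-12| × 4 = 48 cm
10–13 s: |12| × 3 = 36 cm
Total distance = 102 cm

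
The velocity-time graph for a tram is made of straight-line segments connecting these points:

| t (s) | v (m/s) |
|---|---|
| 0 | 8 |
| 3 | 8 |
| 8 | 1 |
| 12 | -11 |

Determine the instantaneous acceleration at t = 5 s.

-1.4 m/s²

Acceleration is the slope of the v-t graph on 3–8 s: (1 − 8)/(8 − 3) = -1.4 m/s².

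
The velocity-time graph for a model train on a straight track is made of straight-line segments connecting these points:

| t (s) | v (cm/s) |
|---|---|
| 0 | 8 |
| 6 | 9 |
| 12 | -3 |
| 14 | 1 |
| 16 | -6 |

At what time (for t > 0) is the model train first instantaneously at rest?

v changes sign on 6–12 s (from 9 to -3); the graph is linear there, so v = 0 at t = 6 + (-9)·(12 − 6)/(-3 − 9) = 10.5 s.

t = 10.5 s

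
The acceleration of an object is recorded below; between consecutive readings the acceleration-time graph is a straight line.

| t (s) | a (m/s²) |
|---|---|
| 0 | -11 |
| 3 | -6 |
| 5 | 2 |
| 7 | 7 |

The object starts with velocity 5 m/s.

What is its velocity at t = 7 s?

-15.5 m/s

Δv equals the area under the a-t graph; then v = v₀ + Δv.
0–3 s: ½(-11 + -6)(3) = -25.5 m/s
3–5 s: ½(-6 + 2)(2) = -4 m/s
5–7 s: ½(2 + 7)(2) = 9 m/s
Δv = -20.5 m/s, so v(7) = 5 + (-20.5) = -15.5 m/s.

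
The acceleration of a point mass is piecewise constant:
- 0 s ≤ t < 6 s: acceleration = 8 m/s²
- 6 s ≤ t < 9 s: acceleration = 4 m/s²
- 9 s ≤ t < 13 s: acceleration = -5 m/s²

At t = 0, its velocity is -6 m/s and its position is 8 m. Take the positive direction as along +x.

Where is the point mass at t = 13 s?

436 m

On each constant-a segment, Δv = aΔt and Δx = v₀Δt + ½aΔt²; chain segment to segment.
0–6 s: v starts -6 m/s; Δx = -6·6 + ½·8·6² = 108 m; v ends 42 m/s.
6–9 s: v starts 42 m/s; Δx = 42·3 + ½·4·3² = 144 m; v ends 54 m/s.
9–13 s: v starts 54 m/s; Δx = 54·4 + ½·-5·4² = 176 m; v ends 34 m/s.
x(13) = 8 + Σ Δx = 436 m.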